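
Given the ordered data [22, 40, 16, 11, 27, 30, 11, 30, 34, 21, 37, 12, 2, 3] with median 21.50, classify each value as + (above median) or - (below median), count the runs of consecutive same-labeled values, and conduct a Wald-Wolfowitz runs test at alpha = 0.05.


Step 1: Compute median = 21.50; label A = above, B = below.
Labels in order: AABBAABAABABBB  (n_A = 7, n_B = 7)
Step 2: Count runs R = 8.
Step 3: Under H0 (random ordering), E[R] = 2*n_A*n_B/(n_A+n_B) + 1 = 2*7*7/14 + 1 = 8.0000.
        Var[R] = 2*n_A*n_B*(2*n_A*n_B - n_A - n_B) / ((n_A+n_B)^2 * (n_A+n_B-1)) = 8232/2548 = 3.2308.
        SD[R] = 1.7974.
Step 4: R = E[R], so z = 0 with no continuity correction.
Step 5: Two-sided p-value via normal approximation = 2*(1 - Phi(|z|)) = 1.000000.
Step 6: alpha = 0.05. fail to reject H0.

R = 8, z = 0.0000, p = 1.000000, fail to reject H0.


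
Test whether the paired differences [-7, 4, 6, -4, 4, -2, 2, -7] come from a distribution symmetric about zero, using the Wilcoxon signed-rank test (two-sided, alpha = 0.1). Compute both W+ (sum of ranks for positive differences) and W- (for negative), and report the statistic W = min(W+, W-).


Step 1: Drop any zero differences (none here) and take |d_i|.
|d| = [7, 4, 6, 4, 4, 2, 2, 7]
Step 2: Midrank |d_i| (ties get averaged ranks).
ranks: |7|->7.5, |4|->4, |6|->6, |4|->4, |4|->4, |2|->1.5, |2|->1.5, |7|->7.5
Step 3: Attach original signs; sum ranks with positive sign and with negative sign.
W+ = 4 + 6 + 4 + 1.5 = 15.5
W- = 7.5 + 4 + 1.5 + 7.5 = 20.5
(Check: W+ + W- = 36 should equal n(n+1)/2 = 36.)
Step 4: Test statistic W = min(W+, W-) = 15.5.
Step 5: Ties in |d|, so use the tie-corrected normal approximation.
        E[W] = n(n+1)/4 = 8*9/4 = 18.
        Tie groups: |d|=2 (t=2), |d|=4 (t=3), |d|=7 (t=2); sum(t^3 - t) = 36.
        Var[W] = n(n+1)(2n+1)/24 - sum(t^3-t)/48 = 1224/24 - 36/48 = 50.25.
        z = (W - E[W]) / sqrt(Var[W]) = (15.5 - 18) / 7.0887 = -0.3527.
        Two-sided p = 2*Phi(z) = 0.724334.
Step 6: alpha = 0.1. fail to reject H0.

W+ = 15.5, W- = 20.5, W = min = 15.5, p = 0.724334, fail to reject H0.


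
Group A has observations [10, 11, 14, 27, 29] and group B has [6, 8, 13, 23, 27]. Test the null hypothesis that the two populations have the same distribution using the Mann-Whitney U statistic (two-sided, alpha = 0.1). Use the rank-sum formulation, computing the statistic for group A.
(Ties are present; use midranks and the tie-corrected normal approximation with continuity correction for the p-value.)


Step 1: Combine and sort all 10 observations; assign midranks.
sorted (value, group): (6,Y), (8,Y), (10,X), (11,X), (13,Y), (14,X), (23,Y), (27,X), (27,Y), (29,X)
ranks: 6->1, 8->2, 10->3, 11->4, 13->5, 14->6, 23->7, 27->8.5, 27->8.5, 29->10
Step 2: Rank sum for X: R1 = 3 + 4 + 6 + 8.5 + 10 = 31.5.
Step 3: U_X = R1 - n1(n1+1)/2 = 31.5 - 5*6/2 = 31.5 - 15 = 16.5.
       U_Y = n1*n2 - U_X = 25 - 16.5 = 8.5.
Step 4: Ties are present, so use the tie-corrected normal approximation (with continuity correction) for the p-value.
Step 5: p-value = 0.463344; compare to alpha = 0.1. fail to reject H0.

U_X = 16.5, p = 0.463344, fail to reject H0 at alpha = 0.1.


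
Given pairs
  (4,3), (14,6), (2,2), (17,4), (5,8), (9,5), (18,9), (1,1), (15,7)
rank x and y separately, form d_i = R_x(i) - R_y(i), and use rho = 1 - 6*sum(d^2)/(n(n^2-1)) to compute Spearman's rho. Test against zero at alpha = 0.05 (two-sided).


Step 1: Rank x and y separately (midranks; no ties here).
rank(x): 4->3, 14->6, 2->2, 17->8, 5->4, 9->5, 18->9, 1->1, 15->7
rank(y): 3->3, 6->6, 2->2, 4->4, 8->8, 5->5, 9->9, 1->1, 7->7
Step 2: d_i = R_x(i) - R_y(i); compute d_i^2.
  (3-3)^2=0, (6-6)^2=0, (2-2)^2=0, (8-4)^2=16, (4-8)^2=16, (5-5)^2=0, (9-9)^2=0, (1-1)^2=0, (7-7)^2=0
sum(d^2) = 32.
Step 3: rho = 1 - 6*32 / (9*(9^2 - 1)) = 1 - 192/720 = 0.733333.
Step 4: Under H0, t = rho * sqrt((n-2)/(1-rho^2)) = 2.8538 ~ t(7).
Step 5: Two-sided p-value from the t-distribution with 7 df = 0.024554.
Step 6: alpha = 0.05. reject H0.

rho = 0.7333, p = 0.024554, reject H0 at alpha = 0.05.


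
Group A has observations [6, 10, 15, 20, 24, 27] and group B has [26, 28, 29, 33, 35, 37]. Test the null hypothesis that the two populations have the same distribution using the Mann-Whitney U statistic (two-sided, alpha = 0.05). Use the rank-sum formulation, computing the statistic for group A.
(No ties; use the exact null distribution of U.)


Step 1: Combine and sort all 12 observations; assign midranks.
sorted (value, group): (6,X), (10,X), (15,X), (20,X), (24,X), (26,Y), (27,X), (28,Y), (29,Y), (33,Y), (35,Y), (37,Y)
ranks: 6->1, 10->2, 15->3, 20->4, 24->5, 26->6, 27->7, 28->8, 29->9, 33->10, 35->11, 37->12
Step 2: Rank sum for X: R1 = 1 + 2 + 3 + 4 + 5 + 7 = 22.
Step 3: U_X = R1 - n1(n1+1)/2 = 22 - 6*7/2 = 22 - 21 = 1.
       U_Y = n1*n2 - U_X = 36 - 1 = 35.
Step 4: No ties, so the exact null distribution of U (based on enumerating the C(12,6) = 924 equally likely rank assignments) gives the two-sided p-value.
Step 5: p-value = 0.004329; compare to alpha = 0.05. reject H0.

U_X = 1, p = 0.004329, reject H0 at alpha = 0.05.


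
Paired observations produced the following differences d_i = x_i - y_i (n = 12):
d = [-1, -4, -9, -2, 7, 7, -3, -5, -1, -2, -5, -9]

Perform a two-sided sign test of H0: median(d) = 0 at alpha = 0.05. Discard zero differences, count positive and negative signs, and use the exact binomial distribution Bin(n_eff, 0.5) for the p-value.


Step 1: Discard zero differences. Original n = 12; n_eff = number of nonzero differences = 12.
Nonzero differences (with sign): -1, -4, -9, -2, +7, +7, -3, -5, -1, -2, -5, -9
Step 2: Count signs: positive = 2, negative = 10.
Step 3: Under H0: P(positive) = 0.5, so the number of positives S ~ Bin(12, 0.5).
Step 4: Two-sided exact p-value = sum of Bin(12,0.5) probabilities at or below the observed probability = 0.038574.
Step 5: alpha = 0.05. reject H0.

n_eff = 12, pos = 2, neg = 10, p = 0.038574, reject H0.


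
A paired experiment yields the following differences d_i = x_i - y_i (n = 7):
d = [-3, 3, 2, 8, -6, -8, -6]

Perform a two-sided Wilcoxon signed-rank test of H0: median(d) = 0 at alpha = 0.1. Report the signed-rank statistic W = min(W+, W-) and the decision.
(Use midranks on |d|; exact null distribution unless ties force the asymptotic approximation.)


Step 1: Drop any zero differences (none here) and take |d_i|.
|d| = [3, 3, 2, 8, 6, 8, 6]
Step 2: Midrank |d_i| (ties get averaged ranks).
ranks: |3|->2.5, |3|->2.5, |2|->1, |8|->6.5, |6|->4.5, |8|->6.5, |6|->4.5
Step 3: Attach original signs; sum ranks with positive sign and with negative sign.
W+ = 2.5 + 1 + 6.5 = 10
W- = 2.5 + 4.5 + 6.5 + 4.5 = 18
(Check: W+ + W- = 28 should equal n(n+1)/2 = 28.)
Step 4: Test statistic W = min(W+, W-) = 10.
Step 5: Ties in |d|, so use the tie-corrected normal approximation.
        E[W] = n(n+1)/4 = 7*8/4 = 14.
        Tie groups: |d|=3 (t=2), |d|=6 (t=2), |d|=8 (t=2); sum(t^3 - t) = 18.
        Var[W] = n(n+1)(2n+1)/24 - sum(t^3-t)/48 = 840/24 - 18/48 = 34.625.
        z = (W - E[W]) / sqrt(Var[W]) = (10 - 14) / 5.8843 = -0.6798.
        Two-sided p = 2*Phi(z) = 0.496647.
Step 6: alpha = 0.1. fail to reject H0.

W+ = 10, W- = 18, W = min = 10, p = 0.496647, fail to reject H0.


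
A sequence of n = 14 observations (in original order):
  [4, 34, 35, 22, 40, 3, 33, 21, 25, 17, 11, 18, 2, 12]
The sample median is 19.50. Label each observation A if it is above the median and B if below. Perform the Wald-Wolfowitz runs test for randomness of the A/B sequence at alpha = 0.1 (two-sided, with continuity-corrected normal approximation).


Step 1: Compute median = 19.50; label A = above, B = below.
Labels in order: BAAAABAAABBBBB  (n_A = 7, n_B = 7)
Step 2: Count runs R = 5.
Step 3: Under H0 (random ordering), E[R] = 2*n_A*n_B/(n_A+n_B) + 1 = 2*7*7/14 + 1 = 8.0000.
        Var[R] = 2*n_A*n_B*(2*n_A*n_B - n_A - n_B) / ((n_A+n_B)^2 * (n_A+n_B-1)) = 8232/2548 = 3.2308.
        SD[R] = 1.7974.
Step 4: Continuity-corrected z = (R + 0.5 - E[R]) / SD[R] = (5 + 0.5 - 8.0000) / 1.7974 = -1.3909.
Step 5: Two-sided p-value via normal approximation = 2*(1 - Phi(|z|)) = 0.164264.
Step 6: alpha = 0.1. fail to reject H0.

R = 5, z = -1.3909, p = 0.164264, fail to reject H0.


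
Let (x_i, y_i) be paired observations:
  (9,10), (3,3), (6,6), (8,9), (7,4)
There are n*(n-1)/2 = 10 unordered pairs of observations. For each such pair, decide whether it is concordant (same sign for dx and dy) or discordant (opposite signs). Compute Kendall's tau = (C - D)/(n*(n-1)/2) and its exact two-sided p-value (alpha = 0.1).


Step 1: Enumerate the 10 unordered pairs (i,j) with i<j and classify each by sign(x_j-x_i) * sign(y_j-y_i).
  (1,2):dx=-6,dy=-7->C; (1,3):dx=-3,dy=-4->C; (1,4):dx=-1,dy=-1->C; (1,5):dx=-2,dy=-6->C
  (2,3):dx=+3,dy=+3->C; (2,4):dx=+5,dy=+6->C; (2,5):dx=+4,dy=+1->C; (3,4):dx=+2,dy=+3->C
  (3,5):dx=+1,dy=-2->D; (4,5):dx=-1,dy=-5->C
Step 2: C = 9, D = 1, total pairs = 10.
Step 3: tau = (C - D)/(n(n-1)/2) = (9 - 1)/10 = 0.800000.
Step 4: Exact two-sided p-value (enumerate n! = 120 permutations of y under H0): p = 0.083333.
Step 5: alpha = 0.1. reject H0.

tau_b = 0.8000 (C=9, D=1), p = 0.083333, reject H0.


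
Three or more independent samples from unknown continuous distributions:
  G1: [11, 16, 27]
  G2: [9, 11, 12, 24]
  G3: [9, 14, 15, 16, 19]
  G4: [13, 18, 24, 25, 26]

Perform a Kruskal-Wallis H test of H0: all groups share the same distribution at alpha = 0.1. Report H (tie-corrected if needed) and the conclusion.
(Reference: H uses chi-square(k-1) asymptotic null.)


Step 1: Combine all N = 17 observations and assign midranks.
sorted (value, group, rank): (9,G2,1.5), (9,G3,1.5), (11,G1,3.5), (11,G2,3.5), (12,G2,5), (13,G4,6), (14,G3,7), (15,G3,8), (16,G1,9.5), (16,G3,9.5), (18,G4,11), (19,G3,12), (24,G2,13.5), (24,G4,13.5), (25,G4,15), (26,G4,16), (27,G1,17)
Step 2: Sum ranks within each group.
R_1 = 30 (n_1 = 3)
R_2 = 23.5 (n_2 = 4)
R_3 = 38 (n_3 = 5)
R_4 = 61.5 (n_4 = 5)
Step 3: H = 12/(N(N+1)) * sum(R_i^2/n_i) - 3(N+1)
     = 12/(17*18) * (30^2/3 + 23.5^2/4 + 38^2/5 + 61.5^2/5) - 3*18
     = 0.039216 * 1483.31 - 54
     = 4.169118.
Step 4: Ties present; correction factor C = 1 - 24/(17^3 - 17) = 0.995098. Corrected H = 4.169118 / 0.995098 = 4.189655.
Step 5: Under H0, H ~ chi^2(3); p-value = 0.241700.
Step 6: alpha = 0.1. fail to reject H0.

H = 4.1897, df = 3, p = 0.241700, fail to reject H0.


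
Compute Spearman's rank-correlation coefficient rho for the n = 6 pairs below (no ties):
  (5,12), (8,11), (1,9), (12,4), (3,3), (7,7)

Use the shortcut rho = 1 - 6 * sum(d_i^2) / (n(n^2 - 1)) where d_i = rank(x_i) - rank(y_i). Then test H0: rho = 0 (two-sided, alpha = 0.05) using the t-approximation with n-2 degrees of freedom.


Step 1: Rank x and y separately (midranks; no ties here).
rank(x): 5->3, 8->5, 1->1, 12->6, 3->2, 7->4
rank(y): 12->6, 11->5, 9->4, 4->2, 3->1, 7->3
Step 2: d_i = R_x(i) - R_y(i); compute d_i^2.
  (3-6)^2=9, (5-5)^2=0, (1-4)^2=9, (6-2)^2=16, (2-1)^2=1, (4-3)^2=1
sum(d^2) = 36.
Step 3: rho = 1 - 6*36 / (6*(6^2 - 1)) = 1 - 216/210 = -0.028571.
Step 4: Under H0, t = rho * sqrt((n-2)/(1-rho^2)) = -0.0572 ~ t(4).
Step 5: Two-sided p-value from the t-distribution with 4 df = 0.957155.
Step 6: alpha = 0.05. fail to reject H0.

rho = -0.0286, p = 0.957155, fail to reject H0 at alpha = 0.05.


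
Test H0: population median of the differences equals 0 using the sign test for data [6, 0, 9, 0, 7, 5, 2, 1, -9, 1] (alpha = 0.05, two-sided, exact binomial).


Step 1: Discard zero differences. Original n = 10; n_eff = number of nonzero differences = 8.
Nonzero differences (with sign): +6, +9, +7, +5, +2, +1, -9, +1
Step 2: Count signs: positive = 7, negative = 1.
Step 3: Under H0: P(positive) = 0.5, so the number of positives S ~ Bin(8, 0.5).
Step 4: Two-sided exact p-value = sum of Bin(8,0.5) probabilities at or below the observed probability = 0.070312.
Step 5: alpha = 0.05. fail to reject H0.

n_eff = 8, pos = 7, neg = 1, p = 0.070312, fail to reject H0.


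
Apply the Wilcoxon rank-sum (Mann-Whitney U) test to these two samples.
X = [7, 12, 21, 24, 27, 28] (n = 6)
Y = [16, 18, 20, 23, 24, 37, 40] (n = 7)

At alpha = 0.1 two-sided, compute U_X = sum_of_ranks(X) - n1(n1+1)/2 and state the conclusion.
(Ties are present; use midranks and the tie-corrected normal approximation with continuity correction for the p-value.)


Step 1: Combine and sort all 13 observations; assign midranks.
sorted (value, group): (7,X), (12,X), (16,Y), (18,Y), (20,Y), (21,X), (23,Y), (24,X), (24,Y), (27,X), (28,X), (37,Y), (40,Y)
ranks: 7->1, 12->2, 16->3, 18->4, 20->5, 21->6, 23->7, 24->8.5, 24->8.5, 27->10, 28->11, 37->12, 40->13
Step 2: Rank sum for X: R1 = 1 + 2 + 6 + 8.5 + 10 + 11 = 38.5.
Step 3: U_X = R1 - n1(n1+1)/2 = 38.5 - 6*7/2 = 38.5 - 21 = 17.5.
       U_Y = n1*n2 - U_X = 42 - 17.5 = 24.5.
Step 4: Ties are present, so use the tie-corrected normal approximation (with continuity correction) for the p-value.
Step 5: p-value = 0.667806; compare to alpha = 0.1. fail to reject H0.

U_X = 17.5, p = 0.667806, fail to reject H0 at alpha = 0.1.


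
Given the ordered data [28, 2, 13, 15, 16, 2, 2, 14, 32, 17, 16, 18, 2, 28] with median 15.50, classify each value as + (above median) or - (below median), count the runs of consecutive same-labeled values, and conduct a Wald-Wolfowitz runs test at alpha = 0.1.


Step 1: Compute median = 15.50; label A = above, B = below.
Labels in order: ABBBABBBAAAABA  (n_A = 7, n_B = 7)
Step 2: Count runs R = 7.
Step 3: Under H0 (random ordering), E[R] = 2*n_A*n_B/(n_A+n_B) + 1 = 2*7*7/14 + 1 = 8.0000.
        Var[R] = 2*n_A*n_B*(2*n_A*n_B - n_A - n_B) / ((n_A+n_B)^2 * (n_A+n_B-1)) = 8232/2548 = 3.2308.
        SD[R] = 1.7974.
Step 4: Continuity-corrected z = (R + 0.5 - E[R]) / SD[R] = (7 + 0.5 - 8.0000) / 1.7974 = -0.2782.
Step 5: Two-sided p-value via normal approximation = 2*(1 - Phi(|z|)) = 0.780879.
Step 6: alpha = 0.1. fail to reject H0.

R = 7, z = -0.2782, p = 0.780879, fail to reject H0.


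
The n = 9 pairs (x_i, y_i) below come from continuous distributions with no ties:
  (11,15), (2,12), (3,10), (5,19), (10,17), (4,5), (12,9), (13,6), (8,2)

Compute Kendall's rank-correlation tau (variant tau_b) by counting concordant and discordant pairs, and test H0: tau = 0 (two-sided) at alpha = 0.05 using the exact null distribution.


Step 1: Enumerate the 36 unordered pairs (i,j) with i<j and classify each by sign(x_j-x_i) * sign(y_j-y_i).
  (1,2):dx=-9,dy=-3->C; (1,3):dx=-8,dy=-5->C; (1,4):dx=-6,dy=+4->D; (1,5):dx=-1,dy=+2->D
  (1,6):dx=-7,dy=-10->C; (1,7):dx=+1,dy=-6->D; (1,8):dx=+2,dy=-9->D; (1,9):dx=-3,dy=-13->C
  (2,3):dx=+1,dy=-2->D; (2,4):dx=+3,dy=+7->C; (2,5):dx=+8,dy=+5->C; (2,6):dx=+2,dy=-7->D
  (2,7):dx=+10,dy=-3->D; (2,8):dx=+11,dy=-6->D; (2,9):dx=+6,dy=-10->D; (3,4):dx=+2,dy=+9->C
  (3,5):dx=+7,dy=+7->C; (3,6):dx=+1,dy=-5->D; (3,7):dx=+9,dy=-1->D; (3,8):dx=+10,dy=-4->D
  (3,9):dx=+5,dy=-8->D; (4,5):dx=+5,dy=-2->D; (4,6):dx=-1,dy=-14->C; (4,7):dx=+7,dy=-10->D
  (4,8):dx=+8,dy=-13->D; (4,9):dx=+3,dy=-17->D; (5,6):dx=-6,dy=-12->C; (5,7):dx=+2,dy=-8->D
  (5,8):dx=+3,dy=-11->D; (5,9):dx=-2,dy=-15->C; (6,7):dx=+8,dy=+4->C; (6,8):dx=+9,dy=+1->C
  (6,9):dx=+4,dy=-3->D; (7,8):dx=+1,dy=-3->D; (7,9):dx=-4,dy=-7->C; (8,9):dx=-5,dy=-4->C
Step 2: C = 15, D = 21, total pairs = 36.
Step 3: tau = (C - D)/(n(n-1)/2) = (15 - 21)/36 = -0.166667.
Step 4: Exact two-sided p-value (enumerate n! = 362880 permutations of y under H0): p = 0.612202.
Step 5: alpha = 0.05. fail to reject H0.

tau_b = -0.1667 (C=15, D=21), p = 0.612202, fail to reject H0.


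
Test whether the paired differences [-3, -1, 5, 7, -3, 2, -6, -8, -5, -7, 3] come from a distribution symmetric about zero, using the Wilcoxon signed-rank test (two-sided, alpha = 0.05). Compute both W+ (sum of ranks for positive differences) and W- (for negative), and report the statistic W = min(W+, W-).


Step 1: Drop any zero differences (none here) and take |d_i|.
|d| = [3, 1, 5, 7, 3, 2, 6, 8, 5, 7, 3]
Step 2: Midrank |d_i| (ties get averaged ranks).
ranks: |3|->4, |1|->1, |5|->6.5, |7|->9.5, |3|->4, |2|->2, |6|->8, |8|->11, |5|->6.5, |7|->9.5, |3|->4
Step 3: Attach original signs; sum ranks with positive sign and with negative sign.
W+ = 6.5 + 9.5 + 2 + 4 = 22
W- = 4 + 1 + 4 + 8 + 11 + 6.5 + 9.5 = 44
(Check: W+ + W- = 66 should equal n(n+1)/2 = 66.)
Step 4: Test statistic W = min(W+, W-) = 22.
Step 5: Ties in |d|, so use the tie-corrected normal approximation.
        E[W] = n(n+1)/4 = 11*12/4 = 33.
        Tie groups: |d|=3 (t=3), |d|=5 (t=2), |d|=7 (t=2); sum(t^3 - t) = 36.
        Var[W] = n(n+1)(2n+1)/24 - sum(t^3-t)/48 = 3036/24 - 36/48 = 125.75.
        z = (W - E[W]) / sqrt(Var[W]) = (22 - 33) / 11.2138 = -0.9809.
        Two-sided p = 2*Phi(z) = 0.326627.
Step 6: alpha = 0.05. fail to reject H0.

W+ = 22, W- = 44, W = min = 22, p = 0.326627, fail to reject H0.


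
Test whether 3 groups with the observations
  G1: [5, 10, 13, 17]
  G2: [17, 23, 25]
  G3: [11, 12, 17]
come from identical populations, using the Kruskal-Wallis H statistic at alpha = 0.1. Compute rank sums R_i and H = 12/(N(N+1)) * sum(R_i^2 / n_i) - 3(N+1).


Step 1: Combine all N = 10 observations and assign midranks.
sorted (value, group, rank): (5,G1,1), (10,G1,2), (11,G3,3), (12,G3,4), (13,G1,5), (17,G1,7), (17,G2,7), (17,G3,7), (23,G2,9), (25,G2,10)
Step 2: Sum ranks within each group.
R_1 = 15 (n_1 = 4)
R_2 = 26 (n_2 = 3)
R_3 = 14 (n_3 = 3)
Step 3: H = 12/(N(N+1)) * sum(R_i^2/n_i) - 3(N+1)
     = 12/(10*11) * (15^2/4 + 26^2/3 + 14^2/3) - 3*11
     = 0.109091 * 346.917 - 33
     = 4.845455.
Step 4: Ties present; correction factor C = 1 - 24/(10^3 - 10) = 0.975758. Corrected H = 4.845455 / 0.975758 = 4.965839.
Step 5: Under H0, H ~ chi^2(2); p-value = 0.083499.
Step 6: alpha = 0.1. reject H0.

H = 4.9658, df = 2, p = 0.083499, reject H0.


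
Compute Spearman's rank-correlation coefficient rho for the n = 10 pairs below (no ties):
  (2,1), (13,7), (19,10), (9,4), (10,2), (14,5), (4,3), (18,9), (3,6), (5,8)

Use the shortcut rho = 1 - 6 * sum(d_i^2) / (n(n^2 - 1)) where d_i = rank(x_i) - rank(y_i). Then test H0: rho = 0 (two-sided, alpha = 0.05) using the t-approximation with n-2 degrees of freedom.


Step 1: Rank x and y separately (midranks; no ties here).
rank(x): 2->1, 13->7, 19->10, 9->5, 10->6, 14->8, 4->3, 18->9, 3->2, 5->4
rank(y): 1->1, 7->7, 10->10, 4->4, 2->2, 5->5, 3->3, 9->9, 6->6, 8->8
Step 2: d_i = R_x(i) - R_y(i); compute d_i^2.
  (1-1)^2=0, (7-7)^2=0, (10-10)^2=0, (5-4)^2=1, (6-2)^2=16, (8-5)^2=9, (3-3)^2=0, (9-9)^2=0, (2-6)^2=16, (4-8)^2=16
sum(d^2) = 58.
Step 3: rho = 1 - 6*58 / (10*(10^2 - 1)) = 1 - 348/990 = 0.648485.
Step 4: Under H0, t = rho * sqrt((n-2)/(1-rho^2)) = 2.4095 ~ t(8).
Step 5: Two-sided p-value from the t-distribution with 8 df = 0.042540.
Step 6: alpha = 0.05. reject H0.

rho = 0.6485, p = 0.042540, reject H0 at alpha = 0.05.


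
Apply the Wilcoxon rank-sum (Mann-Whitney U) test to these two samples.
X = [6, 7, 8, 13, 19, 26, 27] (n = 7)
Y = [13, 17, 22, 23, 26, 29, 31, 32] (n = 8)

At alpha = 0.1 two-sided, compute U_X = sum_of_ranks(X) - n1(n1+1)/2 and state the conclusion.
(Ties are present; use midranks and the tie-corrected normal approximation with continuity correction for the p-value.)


Step 1: Combine and sort all 15 observations; assign midranks.
sorted (value, group): (6,X), (7,X), (8,X), (13,X), (13,Y), (17,Y), (19,X), (22,Y), (23,Y), (26,X), (26,Y), (27,X), (29,Y), (31,Y), (32,Y)
ranks: 6->1, 7->2, 8->3, 13->4.5, 13->4.5, 17->6, 19->7, 22->8, 23->9, 26->10.5, 26->10.5, 27->12, 29->13, 31->14, 32->15
Step 2: Rank sum for X: R1 = 1 + 2 + 3 + 4.5 + 7 + 10.5 + 12 = 40.
Step 3: U_X = R1 - n1(n1+1)/2 = 40 - 7*8/2 = 40 - 28 = 12.
       U_Y = n1*n2 - U_X = 56 - 12 = 44.
Step 4: Ties are present, so use the tie-corrected normal approximation (with continuity correction) for the p-value.
Step 5: p-value = 0.072337; compare to alpha = 0.1. reject H0.

U_X = 12, p = 0.072337, reject H0 at alpha = 0.1.


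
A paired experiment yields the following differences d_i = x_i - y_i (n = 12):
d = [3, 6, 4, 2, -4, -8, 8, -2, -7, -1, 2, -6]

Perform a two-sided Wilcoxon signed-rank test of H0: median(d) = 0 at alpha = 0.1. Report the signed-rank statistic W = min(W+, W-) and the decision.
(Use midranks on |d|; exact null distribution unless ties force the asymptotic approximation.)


Step 1: Drop any zero differences (none here) and take |d_i|.
|d| = [3, 6, 4, 2, 4, 8, 8, 2, 7, 1, 2, 6]
Step 2: Midrank |d_i| (ties get averaged ranks).
ranks: |3|->5, |6|->8.5, |4|->6.5, |2|->3, |4|->6.5, |8|->11.5, |8|->11.5, |2|->3, |7|->10, |1|->1, |2|->3, |6|->8.5
Step 3: Attach original signs; sum ranks with positive sign and with negative sign.
W+ = 5 + 8.5 + 6.5 + 3 + 11.5 + 3 = 37.5
W- = 6.5 + 11.5 + 3 + 10 + 1 + 8.5 = 40.5
(Check: W+ + W- = 78 should equal n(n+1)/2 = 78.)
Step 4: Test statistic W = min(W+, W-) = 37.5.
Step 5: Ties in |d|, so use the tie-corrected normal approximation.
        E[W] = n(n+1)/4 = 12*13/4 = 39.
        Tie groups: |d|=2 (t=3), |d|=4 (t=2), |d|=6 (t=2), |d|=8 (t=2); sum(t^3 - t) = 42.
        Var[W] = n(n+1)(2n+1)/24 - sum(t^3-t)/48 = 3900/24 - 42/48 = 161.625.
        z = (W - E[W]) / sqrt(Var[W]) = (37.5 - 39) / 12.7132 = -0.1180.
        Two-sided p = 2*Phi(z) = 0.906077.
Step 6: alpha = 0.1. fail to reject H0.

W+ = 37.5, W- = 40.5, W = min = 37.5, p = 0.906077, fail to reject H0.


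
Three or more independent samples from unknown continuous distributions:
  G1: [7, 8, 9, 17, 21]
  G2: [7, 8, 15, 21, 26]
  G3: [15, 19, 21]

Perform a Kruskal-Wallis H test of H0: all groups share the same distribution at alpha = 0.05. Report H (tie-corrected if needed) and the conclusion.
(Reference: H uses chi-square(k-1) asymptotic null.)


Step 1: Combine all N = 13 observations and assign midranks.
sorted (value, group, rank): (7,G1,1.5), (7,G2,1.5), (8,G1,3.5), (8,G2,3.5), (9,G1,5), (15,G2,6.5), (15,G3,6.5), (17,G1,8), (19,G3,9), (21,G1,11), (21,G2,11), (21,G3,11), (26,G2,13)
Step 2: Sum ranks within each group.
R_1 = 29 (n_1 = 5)
R_2 = 35.5 (n_2 = 5)
R_3 = 26.5 (n_3 = 3)
Step 3: H = 12/(N(N+1)) * sum(R_i^2/n_i) - 3(N+1)
     = 12/(13*14) * (29^2/5 + 35.5^2/5 + 26.5^2/3) - 3*14
     = 0.065934 * 654.333 - 42
     = 1.142857.
Step 4: Ties present; correction factor C = 1 - 42/(13^3 - 13) = 0.980769. Corrected H = 1.142857 / 0.980769 = 1.165266.
Step 5: Under H0, H ~ chi^2(2); p-value = 0.558426.
Step 6: alpha = 0.05. fail to reject H0.

H = 1.1653, df = 2, p = 0.558426, fail to reject H0.


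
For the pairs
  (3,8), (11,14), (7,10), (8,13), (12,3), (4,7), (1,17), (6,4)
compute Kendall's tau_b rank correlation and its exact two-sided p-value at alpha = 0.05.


Step 1: Enumerate the 28 unordered pairs (i,j) with i<j and classify each by sign(x_j-x_i) * sign(y_j-y_i).
  (1,2):dx=+8,dy=+6->C; (1,3):dx=+4,dy=+2->C; (1,4):dx=+5,dy=+5->C; (1,5):dx=+9,dy=-5->D
  (1,6):dx=+1,dy=-1->D; (1,7):dx=-2,dy=+9->D; (1,8):dx=+3,dy=-4->D; (2,3):dx=-4,dy=-4->C
  (2,4):dx=-3,dy=-1->C; (2,5):dx=+1,dy=-11->D; (2,6):dx=-7,dy=-7->C; (2,7):dx=-10,dy=+3->D
  (2,8):dx=-5,dy=-10->C; (3,4):dx=+1,dy=+3->C; (3,5):dx=+5,dy=-7->D; (3,6):dx=-3,dy=-3->C
  (3,7):dx=-6,dy=+7->D; (3,8):dx=-1,dy=-6->C; (4,5):dx=+4,dy=-10->D; (4,6):dx=-4,dy=-6->C
  (4,7):dx=-7,dy=+4->D; (4,8):dx=-2,dy=-9->C; (5,6):dx=-8,dy=+4->D; (5,7):dx=-11,dy=+14->D
  (5,8):dx=-6,dy=+1->D; (6,7):dx=-3,dy=+10->D; (6,8):dx=+2,dy=-3->D; (7,8):dx=+5,dy=-13->D
Step 2: C = 12, D = 16, total pairs = 28.
Step 3: tau = (C - D)/(n(n-1)/2) = (12 - 16)/28 = -0.142857.
Step 4: Exact two-sided p-value (enumerate n! = 40320 permutations of y under H0): p = 0.719544.
Step 5: alpha = 0.05. fail to reject H0.

tau_b = -0.1429 (C=12, D=16), p = 0.719544, fail to reject H0.


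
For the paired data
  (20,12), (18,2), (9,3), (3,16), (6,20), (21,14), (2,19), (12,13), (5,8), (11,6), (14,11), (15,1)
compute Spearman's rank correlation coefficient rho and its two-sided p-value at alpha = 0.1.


Step 1: Rank x and y separately (midranks; no ties here).
rank(x): 20->11, 18->10, 9->5, 3->2, 6->4, 21->12, 2->1, 12->7, 5->3, 11->6, 14->8, 15->9
rank(y): 12->7, 2->2, 3->3, 16->10, 20->12, 14->9, 19->11, 13->8, 8->5, 6->4, 11->6, 1->1
Step 2: d_i = R_x(i) - R_y(i); compute d_i^2.
  (11-7)^2=16, (10-2)^2=64, (5-3)^2=4, (2-10)^2=64, (4-12)^2=64, (12-9)^2=9, (1-11)^2=100, (7-8)^2=1, (3-5)^2=4, (6-4)^2=4, (8-6)^2=4, (9-1)^2=64
sum(d^2) = 398.
Step 3: rho = 1 - 6*398 / (12*(12^2 - 1)) = 1 - 2388/1716 = -0.391608.
Step 4: Under H0, t = rho * sqrt((n-2)/(1-rho^2)) = -1.3459 ~ t(10).
Step 5: Two-sided p-value from the t-distribution with 10 df = 0.208063.
Step 6: alpha = 0.1. fail to reject H0.

rho = -0.3916, p = 0.208063, fail to reject H0 at alpha = 0.1.


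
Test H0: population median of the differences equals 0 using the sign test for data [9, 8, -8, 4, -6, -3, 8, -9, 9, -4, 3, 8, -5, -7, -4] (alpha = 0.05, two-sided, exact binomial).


Step 1: Discard zero differences. Original n = 15; n_eff = number of nonzero differences = 15.
Nonzero differences (with sign): +9, +8, -8, +4, -6, -3, +8, -9, +9, -4, +3, +8, -5, -7, -4
Step 2: Count signs: positive = 7, negative = 8.
Step 3: Under H0: P(positive) = 0.5, so the number of positives S ~ Bin(15, 0.5).
Step 4: Two-sided exact p-value = sum of Bin(15,0.5) probabilities at or below the observed probability = 1.000000.
Step 5: alpha = 0.05. fail to reject H0.

n_eff = 15, pos = 7, neg = 8, p = 1.000000, fail to reject H0.


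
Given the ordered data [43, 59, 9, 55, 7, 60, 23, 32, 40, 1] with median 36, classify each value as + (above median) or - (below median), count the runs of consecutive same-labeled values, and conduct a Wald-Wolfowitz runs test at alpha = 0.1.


Step 1: Compute median = 36; label A = above, B = below.
Labels in order: AABABABBAB  (n_A = 5, n_B = 5)
Step 2: Count runs R = 8.
Step 3: Under H0 (random ordering), E[R] = 2*n_A*n_B/(n_A+n_B) + 1 = 2*5*5/10 + 1 = 6.0000.
        Var[R] = 2*n_A*n_B*(2*n_A*n_B - n_A - n_B) / ((n_A+n_B)^2 * (n_A+n_B-1)) = 2000/900 = 2.2222.
        SD[R] = 1.4907.
Step 4: Continuity-corrected z = (R - 0.5 - E[R]) / SD[R] = (8 - 0.5 - 6.0000) / 1.4907 = 1.0062.
Step 5: Two-sided p-value via normal approximation = 2*(1 - Phi(|z|)) = 0.314305.
Step 6: alpha = 0.1. fail to reject H0.

R = 8, z = 1.0062, p = 0.314305, fail to reject H0.


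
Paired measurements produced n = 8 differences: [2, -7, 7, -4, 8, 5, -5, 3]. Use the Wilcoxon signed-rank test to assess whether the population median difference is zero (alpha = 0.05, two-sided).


Step 1: Drop any zero differences (none here) and take |d_i|.
|d| = [2, 7, 7, 4, 8, 5, 5, 3]
Step 2: Midrank |d_i| (ties get averaged ranks).
ranks: |2|->1, |7|->6.5, |7|->6.5, |4|->3, |8|->8, |5|->4.5, |5|->4.5, |3|->2
Step 3: Attach original signs; sum ranks with positive sign and with negative sign.
W+ = 1 + 6.5 + 8 + 4.5 + 2 = 22
W- = 6.5 + 3 + 4.5 = 14
(Check: W+ + W- = 36 should equal n(n+1)/2 = 36.)
Step 4: Test statistic W = min(W+, W-) = 14.
Step 5: Ties in |d|, so use the tie-corrected normal approximation.
        E[W] = n(n+1)/4 = 8*9/4 = 18.
        Tie groups: |d|=5 (t=2), |d|=7 (t=2); sum(t^3 - t) = 12.
        Var[W] = n(n+1)(2n+1)/24 - sum(t^3-t)/48 = 1224/24 - 12/48 = 50.75.
        z = (W - E[W]) / sqrt(Var[W]) = (14 - 18) / 7.1239 = -0.5615.
        Two-sided p = 2*Phi(z) = 0.574464.
Step 6: alpha = 0.05. fail to reject H0.

W+ = 22, W- = 14, W = min = 14, p = 0.574464, fail to reject H0.


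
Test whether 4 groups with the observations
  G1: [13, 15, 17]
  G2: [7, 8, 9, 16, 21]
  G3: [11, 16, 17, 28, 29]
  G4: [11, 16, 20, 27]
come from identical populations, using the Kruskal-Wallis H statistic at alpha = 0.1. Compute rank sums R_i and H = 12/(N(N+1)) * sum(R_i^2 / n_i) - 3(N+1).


Step 1: Combine all N = 17 observations and assign midranks.
sorted (value, group, rank): (7,G2,1), (8,G2,2), (9,G2,3), (11,G3,4.5), (11,G4,4.5), (13,G1,6), (15,G1,7), (16,G2,9), (16,G3,9), (16,G4,9), (17,G1,11.5), (17,G3,11.5), (20,G4,13), (21,G2,14), (27,G4,15), (28,G3,16), (29,G3,17)
Step 2: Sum ranks within each group.
R_1 = 24.5 (n_1 = 3)
R_2 = 29 (n_2 = 5)
R_3 = 58 (n_3 = 5)
R_4 = 41.5 (n_4 = 4)
Step 3: H = 12/(N(N+1)) * sum(R_i^2/n_i) - 3(N+1)
     = 12/(17*18) * (24.5^2/3 + 29^2/5 + 58^2/5 + 41.5^2/4) - 3*18
     = 0.039216 * 1471.65 - 54
     = 3.711601.
Step 4: Ties present; correction factor C = 1 - 36/(17^3 - 17) = 0.992647. Corrected H = 3.711601 / 0.992647 = 3.739095.
Step 5: Under H0, H ~ chi^2(3); p-value = 0.291050.
Step 6: alpha = 0.1. fail to reject H0.

H = 3.7391, df = 3, p = 0.291050, fail to reject H0.


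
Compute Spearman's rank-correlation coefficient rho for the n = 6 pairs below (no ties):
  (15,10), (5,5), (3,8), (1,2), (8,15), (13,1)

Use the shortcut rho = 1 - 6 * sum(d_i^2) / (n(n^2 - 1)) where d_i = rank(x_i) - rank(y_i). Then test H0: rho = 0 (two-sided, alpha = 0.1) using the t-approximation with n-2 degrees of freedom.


Step 1: Rank x and y separately (midranks; no ties here).
rank(x): 15->6, 5->3, 3->2, 1->1, 8->4, 13->5
rank(y): 10->5, 5->3, 8->4, 2->2, 15->6, 1->1
Step 2: d_i = R_x(i) - R_y(i); compute d_i^2.
  (6-5)^2=1, (3-3)^2=0, (2-4)^2=4, (1-2)^2=1, (4-6)^2=4, (5-1)^2=16
sum(d^2) = 26.
Step 3: rho = 1 - 6*26 / (6*(6^2 - 1)) = 1 - 156/210 = 0.257143.
Step 4: Under H0, t = rho * sqrt((n-2)/(1-rho^2)) = 0.5322 ~ t(4).
Step 5: Two-sided p-value from the t-distribution with 4 df = 0.622787.
Step 6: alpha = 0.1. fail to reject H0.

rho = 0.2571, p = 0.622787, fail to reject H0 at alpha = 0.1.


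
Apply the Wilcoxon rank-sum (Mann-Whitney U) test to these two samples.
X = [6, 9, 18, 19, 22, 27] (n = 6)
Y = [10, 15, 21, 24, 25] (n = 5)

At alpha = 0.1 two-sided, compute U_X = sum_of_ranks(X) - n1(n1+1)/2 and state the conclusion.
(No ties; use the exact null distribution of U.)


Step 1: Combine and sort all 11 observations; assign midranks.
sorted (value, group): (6,X), (9,X), (10,Y), (15,Y), (18,X), (19,X), (21,Y), (22,X), (24,Y), (25,Y), (27,X)
ranks: 6->1, 9->2, 10->3, 15->4, 18->5, 19->6, 21->7, 22->8, 24->9, 25->10, 27->11
Step 2: Rank sum for X: R1 = 1 + 2 + 5 + 6 + 8 + 11 = 33.
Step 3: U_X = R1 - n1(n1+1)/2 = 33 - 6*7/2 = 33 - 21 = 12.
       U_Y = n1*n2 - U_X = 30 - 12 = 18.
Step 4: No ties, so the exact null distribution of U (based on enumerating the C(11,6) = 462 equally likely rank assignments) gives the two-sided p-value.
Step 5: p-value = 0.662338; compare to alpha = 0.1. fail to reject H0.

U_X = 12, p = 0.662338, fail to reject H0 at alpha = 0.1.


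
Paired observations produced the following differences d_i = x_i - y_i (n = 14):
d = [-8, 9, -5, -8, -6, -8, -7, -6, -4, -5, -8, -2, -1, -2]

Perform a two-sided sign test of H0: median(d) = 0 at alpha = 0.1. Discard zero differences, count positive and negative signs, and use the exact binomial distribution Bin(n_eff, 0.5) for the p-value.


Step 1: Discard zero differences. Original n = 14; n_eff = number of nonzero differences = 14.
Nonzero differences (with sign): -8, +9, -5, -8, -6, -8, -7, -6, -4, -5, -8, -2, -1, -2
Step 2: Count signs: positive = 1, negative = 13.
Step 3: Under H0: P(positive) = 0.5, so the number of positives S ~ Bin(14, 0.5).
Step 4: Two-sided exact p-value = sum of Bin(14,0.5) probabilities at or below the observed probability = 0.001831.
Step 5: alpha = 0.1. reject H0.

n_eff = 14, pos = 1, neg = 13, p = 0.001831, reject H0.


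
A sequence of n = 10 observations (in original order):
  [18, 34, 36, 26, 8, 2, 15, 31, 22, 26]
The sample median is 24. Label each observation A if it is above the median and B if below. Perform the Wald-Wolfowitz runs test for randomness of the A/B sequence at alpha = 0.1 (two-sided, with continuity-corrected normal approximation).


Step 1: Compute median = 24; label A = above, B = below.
Labels in order: BAAABBBABA  (n_A = 5, n_B = 5)
Step 2: Count runs R = 6.
Step 3: Under H0 (random ordering), E[R] = 2*n_A*n_B/(n_A+n_B) + 1 = 2*5*5/10 + 1 = 6.0000.
        Var[R] = 2*n_A*n_B*(2*n_A*n_B - n_A - n_B) / ((n_A+n_B)^2 * (n_A+n_B-1)) = 2000/900 = 2.2222.
        SD[R] = 1.4907.
Step 4: R = E[R], so z = 0 with no continuity correction.
Step 5: Two-sided p-value via normal approximation = 2*(1 - Phi(|z|)) = 1.000000.
Step 6: alpha = 0.1. fail to reject H0.

R = 6, z = 0.0000, p = 1.000000, fail to reject H0.


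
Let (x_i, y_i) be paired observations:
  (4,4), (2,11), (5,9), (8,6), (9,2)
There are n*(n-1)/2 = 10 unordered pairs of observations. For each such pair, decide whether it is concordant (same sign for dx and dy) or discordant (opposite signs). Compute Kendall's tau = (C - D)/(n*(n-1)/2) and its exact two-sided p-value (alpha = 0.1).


Step 1: Enumerate the 10 unordered pairs (i,j) with i<j and classify each by sign(x_j-x_i) * sign(y_j-y_i).
  (1,2):dx=-2,dy=+7->D; (1,3):dx=+1,dy=+5->C; (1,4):dx=+4,dy=+2->C; (1,5):dx=+5,dy=-2->D
  (2,3):dx=+3,dy=-2->D; (2,4):dx=+6,dy=-5->D; (2,5):dx=+7,dy=-9->D; (3,4):dx=+3,dy=-3->D
  (3,5):dx=+4,dy=-7->D; (4,5):dx=+1,dy=-4->D
Step 2: C = 2, D = 8, total pairs = 10.
Step 3: tau = (C - D)/(n(n-1)/2) = (2 - 8)/10 = -0.600000.
Step 4: Exact two-sided p-value (enumerate n! = 120 permutations of y under H0): p = 0.233333.
Step 5: alpha = 0.1. fail to reject H0.

tau_b = -0.6000 (C=2, D=8), p = 0.233333, fail to reject H0.


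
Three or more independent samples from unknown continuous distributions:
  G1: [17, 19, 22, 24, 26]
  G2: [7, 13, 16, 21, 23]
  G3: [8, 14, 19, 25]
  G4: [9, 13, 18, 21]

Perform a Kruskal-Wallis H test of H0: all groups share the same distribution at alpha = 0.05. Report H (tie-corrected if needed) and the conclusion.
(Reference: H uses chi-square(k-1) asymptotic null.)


Step 1: Combine all N = 18 observations and assign midranks.
sorted (value, group, rank): (7,G2,1), (8,G3,2), (9,G4,3), (13,G2,4.5), (13,G4,4.5), (14,G3,6), (16,G2,7), (17,G1,8), (18,G4,9), (19,G1,10.5), (19,G3,10.5), (21,G2,12.5), (21,G4,12.5), (22,G1,14), (23,G2,15), (24,G1,16), (25,G3,17), (26,G1,18)
Step 2: Sum ranks within each group.
R_1 = 66.5 (n_1 = 5)
R_2 = 40 (n_2 = 5)
R_3 = 35.5 (n_3 = 4)
R_4 = 29 (n_4 = 4)
Step 3: H = 12/(N(N+1)) * sum(R_i^2/n_i) - 3(N+1)
     = 12/(18*19) * (66.5^2/5 + 40^2/5 + 35.5^2/4 + 29^2/4) - 3*19
     = 0.035088 * 1729.76 - 57
     = 3.693421.
Step 4: Ties present; correction factor C = 1 - 18/(18^3 - 18) = 0.996904. Corrected H = 3.693421 / 0.996904 = 3.704891.
Step 5: Under H0, H ~ chi^2(3); p-value = 0.295144.
Step 6: alpha = 0.05. fail to reject H0.

H = 3.7049, df = 3, p = 0.295144, fail to reject H0.


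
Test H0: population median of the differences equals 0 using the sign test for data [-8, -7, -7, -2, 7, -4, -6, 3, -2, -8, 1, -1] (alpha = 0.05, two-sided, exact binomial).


Step 1: Discard zero differences. Original n = 12; n_eff = number of nonzero differences = 12.
Nonzero differences (with sign): -8, -7, -7, -2, +7, -4, -6, +3, -2, -8, +1, -1
Step 2: Count signs: positive = 3, negative = 9.
Step 3: Under H0: P(positive) = 0.5, so the number of positives S ~ Bin(12, 0.5).
Step 4: Two-sided exact p-value = sum of Bin(12,0.5) probabilities at or below the observed probability = 0.145996.
Step 5: alpha = 0.05. fail to reject H0.

n_eff = 12, pos = 3, neg = 9, p = 0.145996, fail to reject H0.


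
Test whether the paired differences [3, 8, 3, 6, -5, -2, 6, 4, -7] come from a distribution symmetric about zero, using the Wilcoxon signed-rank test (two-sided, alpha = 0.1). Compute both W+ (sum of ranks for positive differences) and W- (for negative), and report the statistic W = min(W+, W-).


Step 1: Drop any zero differences (none here) and take |d_i|.
|d| = [3, 8, 3, 6, 5, 2, 6, 4, 7]
Step 2: Midrank |d_i| (ties get averaged ranks).
ranks: |3|->2.5, |8|->9, |3|->2.5, |6|->6.5, |5|->5, |2|->1, |6|->6.5, |4|->4, |7|->8
Step 3: Attach original signs; sum ranks with positive sign and with negative sign.
W+ = 2.5 + 9 + 2.5 + 6.5 + 6.5 + 4 = 31
W- = 5 + 1 + 8 = 14
(Check: W+ + W- = 45 should equal n(n+1)/2 = 45.)
Step 4: Test statistic W = min(W+, W-) = 14.
Step 5: Ties in |d|, so use the tie-corrected normal approximation.
        E[W] = n(n+1)/4 = 9*10/4 = 22.5.
        Tie groups: |d|=3 (t=2), |d|=6 (t=2); sum(t^3 - t) = 12.
        Var[W] = n(n+1)(2n+1)/24 - sum(t^3-t)/48 = 1710/24 - 12/48 = 71.
        z = (W - E[W]) / sqrt(Var[W]) = (14 - 22.5) / 8.4261 = -1.0088.
        Two-sided p = 2*Phi(z) = 0.313088.
Step 6: alpha = 0.1. fail to reject H0.

W+ = 31, W- = 14, W = min = 14, p = 0.313088, fail to reject H0.


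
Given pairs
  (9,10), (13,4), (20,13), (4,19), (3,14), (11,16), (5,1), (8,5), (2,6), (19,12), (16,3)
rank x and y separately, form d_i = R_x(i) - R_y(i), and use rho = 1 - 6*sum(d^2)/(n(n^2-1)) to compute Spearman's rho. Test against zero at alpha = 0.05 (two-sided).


Step 1: Rank x and y separately (midranks; no ties here).
rank(x): 9->6, 13->8, 20->11, 4->3, 3->2, 11->7, 5->4, 8->5, 2->1, 19->10, 16->9
rank(y): 10->6, 4->3, 13->8, 19->11, 14->9, 16->10, 1->1, 5->4, 6->5, 12->7, 3->2
Step 2: d_i = R_x(i) - R_y(i); compute d_i^2.
  (6-6)^2=0, (8-3)^2=25, (11-8)^2=9, (3-11)^2=64, (2-9)^2=49, (7-10)^2=9, (4-1)^2=9, (5-4)^2=1, (1-5)^2=16, (10-7)^2=9, (9-2)^2=49
sum(d^2) = 240.
Step 3: rho = 1 - 6*240 / (11*(11^2 - 1)) = 1 - 1440/1320 = -0.090909.
Step 4: Under H0, t = rho * sqrt((n-2)/(1-rho^2)) = -0.2739 ~ t(9).
Step 5: Two-sided p-value from the t-distribution with 9 df = 0.790373.
Step 6: alpha = 0.05. fail to reject H0.

rho = -0.0909, p = 0.790373, fail to reject H0 at alpha = 0.05.


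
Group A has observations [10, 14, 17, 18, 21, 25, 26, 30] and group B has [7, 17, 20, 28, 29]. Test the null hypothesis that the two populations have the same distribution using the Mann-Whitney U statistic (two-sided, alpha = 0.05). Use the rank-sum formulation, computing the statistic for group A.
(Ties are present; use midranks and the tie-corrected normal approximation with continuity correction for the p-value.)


Step 1: Combine and sort all 13 observations; assign midranks.
sorted (value, group): (7,Y), (10,X), (14,X), (17,X), (17,Y), (18,X), (20,Y), (21,X), (25,X), (26,X), (28,Y), (29,Y), (30,X)
ranks: 7->1, 10->2, 14->3, 17->4.5, 17->4.5, 18->6, 20->7, 21->8, 25->9, 26->10, 28->11, 29->12, 30->13
Step 2: Rank sum for X: R1 = 2 + 3 + 4.5 + 6 + 8 + 9 + 10 + 13 = 55.5.
Step 3: U_X = R1 - n1(n1+1)/2 = 55.5 - 8*9/2 = 55.5 - 36 = 19.5.
       U_Y = n1*n2 - U_X = 40 - 19.5 = 20.5.
Step 4: Ties are present, so use the tie-corrected normal approximation (with continuity correction) for the p-value.
Step 5: p-value = 1.000000; compare to alpha = 0.05. fail to reject H0.

U_X = 19.5, p = 1.000000, fail to reject H0 at alpha = 0.05.


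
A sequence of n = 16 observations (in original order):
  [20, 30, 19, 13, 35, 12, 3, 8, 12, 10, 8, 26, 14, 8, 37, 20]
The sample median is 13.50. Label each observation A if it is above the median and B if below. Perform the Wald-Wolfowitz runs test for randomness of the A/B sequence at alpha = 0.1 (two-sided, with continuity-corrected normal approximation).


Step 1: Compute median = 13.50; label A = above, B = below.
Labels in order: AAABABBBBBBAABAA  (n_A = 8, n_B = 8)
Step 2: Count runs R = 7.
Step 3: Under H0 (random ordering), E[R] = 2*n_A*n_B/(n_A+n_B) + 1 = 2*8*8/16 + 1 = 9.0000.
        Var[R] = 2*n_A*n_B*(2*n_A*n_B - n_A - n_B) / ((n_A+n_B)^2 * (n_A+n_B-1)) = 14336/3840 = 3.7333.
        SD[R] = 1.9322.
Step 4: Continuity-corrected z = (R + 0.5 - E[R]) / SD[R] = (7 + 0.5 - 9.0000) / 1.9322 = -0.7763.
Step 5: Two-sided p-value via normal approximation = 2*(1 - Phi(|z|)) = 0.437558.
Step 6: alpha = 0.1. fail to reject H0.

R = 7, z = -0.7763, p = 0.437558, fail to reject H0.


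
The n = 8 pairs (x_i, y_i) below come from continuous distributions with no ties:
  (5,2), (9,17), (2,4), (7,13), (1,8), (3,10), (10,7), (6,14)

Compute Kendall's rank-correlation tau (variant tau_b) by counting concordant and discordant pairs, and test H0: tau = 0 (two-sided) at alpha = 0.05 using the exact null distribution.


Step 1: Enumerate the 28 unordered pairs (i,j) with i<j and classify each by sign(x_j-x_i) * sign(y_j-y_i).
  (1,2):dx=+4,dy=+15->C; (1,3):dx=-3,dy=+2->D; (1,4):dx=+2,dy=+11->C; (1,5):dx=-4,dy=+6->D
  (1,6):dx=-2,dy=+8->D; (1,7):dx=+5,dy=+5->C; (1,8):dx=+1,dy=+12->C; (2,3):dx=-7,dy=-13->C
  (2,4):dx=-2,dy=-4->C; (2,5):dx=-8,dy=-9->C; (2,6):dx=-6,dy=-7->C; (2,7):dx=+1,dy=-10->D
  (2,8):dx=-3,dy=-3->C; (3,4):dx=+5,dy=+9->C; (3,5):dx=-1,dy=+4->D; (3,6):dx=+1,dy=+6->C
  (3,7):dx=+8,dy=+3->C; (3,8):dx=+4,dy=+10->C; (4,5):dx=-6,dy=-5->C; (4,6):dx=-4,dy=-3->C
  (4,7):dx=+3,dy=-6->D; (4,8):dx=-1,dy=+1->D; (5,6):dx=+2,dy=+2->C; (5,7):dx=+9,dy=-1->D
  (5,8):dx=+5,dy=+6->C; (6,7):dx=+7,dy=-3->D; (6,8):dx=+3,dy=+4->C; (7,8):dx=-4,dy=+7->D
Step 2: C = 18, D = 10, total pairs = 28.
Step 3: tau = (C - D)/(n(n-1)/2) = (18 - 10)/28 = 0.285714.
Step 4: Exact two-sided p-value (enumerate n! = 40320 permutations of y under H0): p = 0.398760.
Step 5: alpha = 0.05. fail to reject H0.

tau_b = 0.2857 (C=18, D=10), p = 0.398760, fail to reject H0.
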